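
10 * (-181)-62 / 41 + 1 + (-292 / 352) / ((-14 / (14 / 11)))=-71852615 / 39688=-1810.44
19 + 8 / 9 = 179 / 9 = 19.89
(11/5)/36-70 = -69.94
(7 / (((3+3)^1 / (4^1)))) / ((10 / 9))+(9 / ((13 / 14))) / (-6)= 168 / 65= 2.58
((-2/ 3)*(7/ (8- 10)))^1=7/ 3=2.33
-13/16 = -0.81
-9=-9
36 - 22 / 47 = 35.53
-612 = -612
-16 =-16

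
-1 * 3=-3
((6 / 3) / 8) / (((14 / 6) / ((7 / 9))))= 1 / 12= 0.08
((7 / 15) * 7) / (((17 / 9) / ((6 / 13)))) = 882 / 1105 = 0.80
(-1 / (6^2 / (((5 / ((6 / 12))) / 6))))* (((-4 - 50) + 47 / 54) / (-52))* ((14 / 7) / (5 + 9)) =-0.01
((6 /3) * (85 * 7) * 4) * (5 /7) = 3400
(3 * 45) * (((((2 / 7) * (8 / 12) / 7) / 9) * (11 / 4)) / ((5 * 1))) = 11 / 49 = 0.22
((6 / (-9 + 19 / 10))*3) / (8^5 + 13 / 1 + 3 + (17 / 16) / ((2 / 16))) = -72 / 931307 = -0.00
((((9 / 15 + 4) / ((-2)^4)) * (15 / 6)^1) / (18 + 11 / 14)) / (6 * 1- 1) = 161 / 21040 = 0.01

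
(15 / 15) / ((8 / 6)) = 0.75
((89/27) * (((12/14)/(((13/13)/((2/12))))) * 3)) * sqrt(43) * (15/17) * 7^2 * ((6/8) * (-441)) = -1373715 * sqrt(43)/68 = -132471.35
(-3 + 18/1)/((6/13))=65/2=32.50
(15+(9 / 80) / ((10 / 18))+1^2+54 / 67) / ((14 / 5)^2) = 455827 / 210112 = 2.17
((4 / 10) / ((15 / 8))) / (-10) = -8 / 375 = -0.02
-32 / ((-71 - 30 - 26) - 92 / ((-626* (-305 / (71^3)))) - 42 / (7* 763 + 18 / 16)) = 130556406560 / 1221795765497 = 0.11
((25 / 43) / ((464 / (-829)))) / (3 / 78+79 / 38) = -5119075 / 10434896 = -0.49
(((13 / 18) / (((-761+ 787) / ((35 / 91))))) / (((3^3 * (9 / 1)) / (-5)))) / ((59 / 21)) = -175 / 2236572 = -0.00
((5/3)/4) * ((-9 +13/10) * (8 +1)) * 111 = -25641/8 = -3205.12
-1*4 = -4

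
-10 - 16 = -26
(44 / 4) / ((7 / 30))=330 / 7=47.14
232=232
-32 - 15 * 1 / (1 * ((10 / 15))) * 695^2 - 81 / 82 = -445591915 / 41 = -10868095.49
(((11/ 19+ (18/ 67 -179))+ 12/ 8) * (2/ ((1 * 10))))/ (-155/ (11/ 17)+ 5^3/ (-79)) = 390838833/ 2667444200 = 0.15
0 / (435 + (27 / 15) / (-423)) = 0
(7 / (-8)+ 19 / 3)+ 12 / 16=149 / 24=6.21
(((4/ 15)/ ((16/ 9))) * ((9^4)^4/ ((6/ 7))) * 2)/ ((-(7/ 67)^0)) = -12971141321962887/ 20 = -648557066098144.35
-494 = -494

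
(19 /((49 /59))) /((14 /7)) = 11.44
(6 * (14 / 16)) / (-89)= -21 / 356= -0.06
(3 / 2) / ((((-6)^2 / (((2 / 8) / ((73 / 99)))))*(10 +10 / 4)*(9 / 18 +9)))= 33 / 277400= 0.00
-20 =-20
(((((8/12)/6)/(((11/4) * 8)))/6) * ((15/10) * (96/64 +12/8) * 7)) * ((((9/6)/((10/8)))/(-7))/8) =-1/1760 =-0.00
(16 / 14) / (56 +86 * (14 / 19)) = 38 / 3969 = 0.01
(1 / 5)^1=0.20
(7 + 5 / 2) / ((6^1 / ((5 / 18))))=0.44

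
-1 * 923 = -923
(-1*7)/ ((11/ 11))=-7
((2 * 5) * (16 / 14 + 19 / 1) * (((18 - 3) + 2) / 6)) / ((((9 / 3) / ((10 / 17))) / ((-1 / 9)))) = -2350 / 189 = -12.43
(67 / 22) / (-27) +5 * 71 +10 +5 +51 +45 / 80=2002729 / 4752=421.45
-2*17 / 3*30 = -340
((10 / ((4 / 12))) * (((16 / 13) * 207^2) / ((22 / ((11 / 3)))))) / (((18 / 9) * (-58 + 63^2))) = 1713960 / 50843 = 33.71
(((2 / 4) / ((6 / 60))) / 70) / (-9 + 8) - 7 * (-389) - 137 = 2585.93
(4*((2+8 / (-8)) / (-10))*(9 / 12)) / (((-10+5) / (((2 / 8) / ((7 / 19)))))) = 57 / 1400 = 0.04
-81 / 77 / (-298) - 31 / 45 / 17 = -649361 / 17553690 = -0.04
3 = 3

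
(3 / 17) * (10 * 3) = 5.29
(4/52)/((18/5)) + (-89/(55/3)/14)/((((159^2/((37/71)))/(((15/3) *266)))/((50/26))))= 1584095/513355986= 0.00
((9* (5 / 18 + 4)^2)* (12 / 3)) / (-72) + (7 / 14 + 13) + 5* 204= 663779 / 648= 1024.35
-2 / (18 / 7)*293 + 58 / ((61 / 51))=-98489 / 549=-179.40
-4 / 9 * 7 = -28 / 9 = -3.11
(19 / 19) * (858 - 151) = 707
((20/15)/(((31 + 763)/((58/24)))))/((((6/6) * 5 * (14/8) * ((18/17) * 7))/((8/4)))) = 986/7878465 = 0.00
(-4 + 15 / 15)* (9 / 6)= -9 / 2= -4.50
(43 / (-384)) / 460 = -43 / 176640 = -0.00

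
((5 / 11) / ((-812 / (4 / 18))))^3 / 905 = -25 / 11753365975470504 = -0.00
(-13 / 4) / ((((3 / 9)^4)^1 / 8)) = -2106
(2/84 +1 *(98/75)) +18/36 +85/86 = 127271/45150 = 2.82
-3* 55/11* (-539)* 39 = 315315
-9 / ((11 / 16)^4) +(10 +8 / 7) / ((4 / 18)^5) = 33650859663 / 1639792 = 20521.42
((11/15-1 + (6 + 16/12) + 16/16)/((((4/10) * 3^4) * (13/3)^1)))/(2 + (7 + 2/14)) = 847/134784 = 0.01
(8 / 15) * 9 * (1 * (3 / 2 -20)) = -444 / 5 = -88.80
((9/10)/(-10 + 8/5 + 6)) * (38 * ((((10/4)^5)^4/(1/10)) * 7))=-190258026123046875/2097152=-90722096501.85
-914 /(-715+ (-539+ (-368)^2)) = -457 /67085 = -0.01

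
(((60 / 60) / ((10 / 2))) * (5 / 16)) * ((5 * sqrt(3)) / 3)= 5 * sqrt(3) / 48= 0.18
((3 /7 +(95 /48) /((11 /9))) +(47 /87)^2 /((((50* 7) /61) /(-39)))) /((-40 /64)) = -4985369 /48567750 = -0.10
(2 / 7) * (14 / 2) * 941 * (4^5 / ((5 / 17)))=32761856 / 5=6552371.20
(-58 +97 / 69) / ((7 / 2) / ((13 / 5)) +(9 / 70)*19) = -1776775 / 118956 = -14.94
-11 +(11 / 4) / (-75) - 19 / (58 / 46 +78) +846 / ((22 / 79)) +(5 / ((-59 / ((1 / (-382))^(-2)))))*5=-20872337526697 / 354938100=-58805.57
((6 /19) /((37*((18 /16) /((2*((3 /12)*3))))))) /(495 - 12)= 0.00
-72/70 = -36/35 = -1.03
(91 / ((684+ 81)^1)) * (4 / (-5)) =-364 / 3825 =-0.10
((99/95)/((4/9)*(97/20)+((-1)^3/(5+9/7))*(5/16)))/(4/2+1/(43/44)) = 13486176/82390555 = 0.16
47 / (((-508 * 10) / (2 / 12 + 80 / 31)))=-24017 / 944880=-0.03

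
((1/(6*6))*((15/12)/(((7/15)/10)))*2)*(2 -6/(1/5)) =-125/3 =-41.67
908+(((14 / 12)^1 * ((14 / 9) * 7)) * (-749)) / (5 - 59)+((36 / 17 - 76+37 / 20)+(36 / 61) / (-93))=474405680401 / 468703260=1012.17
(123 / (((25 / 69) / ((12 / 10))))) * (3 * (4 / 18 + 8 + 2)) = 1561608 / 125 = 12492.86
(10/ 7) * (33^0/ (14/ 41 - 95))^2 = 16810/ 105435127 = 0.00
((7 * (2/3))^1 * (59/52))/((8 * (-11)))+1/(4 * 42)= -2605/48048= -0.05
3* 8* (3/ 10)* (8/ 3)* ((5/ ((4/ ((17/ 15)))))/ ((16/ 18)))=153/ 5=30.60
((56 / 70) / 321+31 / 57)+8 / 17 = 527197 / 518415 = 1.02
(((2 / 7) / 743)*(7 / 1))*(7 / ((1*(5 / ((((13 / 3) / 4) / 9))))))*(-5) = -91 / 40122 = -0.00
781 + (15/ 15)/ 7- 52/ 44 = 779.96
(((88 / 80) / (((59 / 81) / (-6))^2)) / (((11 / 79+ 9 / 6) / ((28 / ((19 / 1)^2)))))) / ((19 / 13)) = 10673224848 / 4417093115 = 2.42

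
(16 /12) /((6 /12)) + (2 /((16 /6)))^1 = 41 /12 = 3.42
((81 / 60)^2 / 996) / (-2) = -243 / 265600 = -0.00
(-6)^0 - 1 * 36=-35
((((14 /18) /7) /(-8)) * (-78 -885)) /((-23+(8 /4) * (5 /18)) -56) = -963 /5648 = -0.17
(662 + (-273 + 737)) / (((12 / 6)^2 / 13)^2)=11893.38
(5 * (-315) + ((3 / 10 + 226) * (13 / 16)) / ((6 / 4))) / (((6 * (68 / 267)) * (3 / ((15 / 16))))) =-31023709 / 104448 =-297.03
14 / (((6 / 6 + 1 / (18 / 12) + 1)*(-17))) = -21 / 68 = -0.31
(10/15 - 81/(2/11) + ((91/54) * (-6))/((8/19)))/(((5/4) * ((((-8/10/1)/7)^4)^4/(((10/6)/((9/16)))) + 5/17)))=-2910056859290520670928955078125/2281924248706125569864518722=-1275.26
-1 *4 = -4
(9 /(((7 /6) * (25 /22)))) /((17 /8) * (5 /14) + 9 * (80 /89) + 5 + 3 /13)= 2443584 /5068025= 0.48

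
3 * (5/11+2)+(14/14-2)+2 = 92/11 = 8.36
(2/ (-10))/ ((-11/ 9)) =0.16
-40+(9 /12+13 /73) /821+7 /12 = -7086874 /179799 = -39.42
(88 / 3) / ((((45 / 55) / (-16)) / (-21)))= 108416 / 9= 12046.22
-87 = -87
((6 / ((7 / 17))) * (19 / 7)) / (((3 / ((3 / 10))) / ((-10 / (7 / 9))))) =-17442 / 343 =-50.85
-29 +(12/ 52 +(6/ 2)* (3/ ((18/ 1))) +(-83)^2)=178379/ 26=6860.73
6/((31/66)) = 396/31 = 12.77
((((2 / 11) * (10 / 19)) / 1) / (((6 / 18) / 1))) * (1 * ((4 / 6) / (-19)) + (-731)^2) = 609171500 / 3971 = 153405.06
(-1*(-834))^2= 695556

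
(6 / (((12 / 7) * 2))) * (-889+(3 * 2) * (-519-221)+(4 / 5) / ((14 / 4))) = -186507 / 20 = -9325.35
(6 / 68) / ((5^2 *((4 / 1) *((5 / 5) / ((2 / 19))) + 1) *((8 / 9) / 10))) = 9 / 8840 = 0.00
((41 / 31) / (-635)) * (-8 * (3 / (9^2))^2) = 328 / 14350365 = 0.00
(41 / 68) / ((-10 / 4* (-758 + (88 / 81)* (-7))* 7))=3321 / 73796660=0.00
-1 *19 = -19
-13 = -13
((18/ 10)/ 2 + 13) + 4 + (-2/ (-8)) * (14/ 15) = 272/ 15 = 18.13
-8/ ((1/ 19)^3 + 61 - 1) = -54872/ 411541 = -0.13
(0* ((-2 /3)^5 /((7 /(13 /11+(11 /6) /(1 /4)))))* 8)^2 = 0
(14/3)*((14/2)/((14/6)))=14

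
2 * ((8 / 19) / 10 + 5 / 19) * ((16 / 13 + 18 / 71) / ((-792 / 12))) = -7946 / 578721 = -0.01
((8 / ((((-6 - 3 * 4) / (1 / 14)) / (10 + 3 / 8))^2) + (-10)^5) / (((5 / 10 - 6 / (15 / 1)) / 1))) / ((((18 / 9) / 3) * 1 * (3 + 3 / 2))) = -254015965555 / 762048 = -333333.29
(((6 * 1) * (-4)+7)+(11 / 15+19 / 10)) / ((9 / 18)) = -431 / 15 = -28.73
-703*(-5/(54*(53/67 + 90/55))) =26.82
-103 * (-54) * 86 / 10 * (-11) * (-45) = 23677434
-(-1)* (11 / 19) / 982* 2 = 11 / 9329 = 0.00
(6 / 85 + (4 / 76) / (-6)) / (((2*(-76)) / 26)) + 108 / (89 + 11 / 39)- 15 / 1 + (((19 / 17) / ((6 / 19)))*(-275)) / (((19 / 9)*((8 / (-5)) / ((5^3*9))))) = 831206284650371 / 2564284080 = 324147.50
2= 2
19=19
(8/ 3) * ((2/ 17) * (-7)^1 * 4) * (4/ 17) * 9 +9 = -2775/ 289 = -9.60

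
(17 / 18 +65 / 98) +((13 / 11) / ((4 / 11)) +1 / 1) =10333 / 1764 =5.86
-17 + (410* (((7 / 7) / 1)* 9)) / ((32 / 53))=97513 / 16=6094.56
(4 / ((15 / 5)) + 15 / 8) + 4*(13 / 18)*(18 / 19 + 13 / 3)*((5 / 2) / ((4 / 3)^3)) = 70399 / 3648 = 19.30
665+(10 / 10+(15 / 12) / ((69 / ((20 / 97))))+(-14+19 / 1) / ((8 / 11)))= 36028619 / 53544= 672.88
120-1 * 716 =-596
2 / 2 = 1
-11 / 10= -1.10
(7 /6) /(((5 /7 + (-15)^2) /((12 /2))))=49 /1580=0.03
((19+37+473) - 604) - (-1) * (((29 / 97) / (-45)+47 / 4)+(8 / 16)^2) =-275024 / 4365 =-63.01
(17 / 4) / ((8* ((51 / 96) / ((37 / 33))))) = 37 / 33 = 1.12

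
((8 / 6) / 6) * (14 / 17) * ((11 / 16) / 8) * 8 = 77 / 612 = 0.13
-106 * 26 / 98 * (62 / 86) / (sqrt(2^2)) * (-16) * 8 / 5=259.51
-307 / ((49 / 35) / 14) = -3070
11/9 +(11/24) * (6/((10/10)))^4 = 5357/9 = 595.22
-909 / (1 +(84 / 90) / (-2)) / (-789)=4545 / 2104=2.16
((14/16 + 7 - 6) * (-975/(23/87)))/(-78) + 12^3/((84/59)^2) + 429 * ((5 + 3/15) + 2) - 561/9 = 1073159519/270480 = 3967.61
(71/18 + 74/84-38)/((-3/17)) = 35530/189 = 187.99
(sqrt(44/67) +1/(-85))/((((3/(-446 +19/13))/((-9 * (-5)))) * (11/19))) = 329403/2431 -3294030 * sqrt(737)/9581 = -9198.13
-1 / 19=-0.05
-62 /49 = -1.27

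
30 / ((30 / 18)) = 18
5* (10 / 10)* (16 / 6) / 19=40 / 57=0.70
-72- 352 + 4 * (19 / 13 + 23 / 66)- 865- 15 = -1296.76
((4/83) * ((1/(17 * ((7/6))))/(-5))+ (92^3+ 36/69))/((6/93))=12069672.08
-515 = -515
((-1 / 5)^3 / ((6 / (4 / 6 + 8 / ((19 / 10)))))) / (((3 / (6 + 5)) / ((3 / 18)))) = -1529 / 384750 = -0.00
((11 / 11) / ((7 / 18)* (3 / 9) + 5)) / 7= 54 / 1939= 0.03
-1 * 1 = -1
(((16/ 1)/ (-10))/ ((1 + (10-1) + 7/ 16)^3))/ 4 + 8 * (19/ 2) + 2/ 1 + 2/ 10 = 1821059841/ 23287315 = 78.20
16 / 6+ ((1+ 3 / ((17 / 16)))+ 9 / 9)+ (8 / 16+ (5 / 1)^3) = 13565 / 102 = 132.99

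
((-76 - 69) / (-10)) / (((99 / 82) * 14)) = 1189 / 1386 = 0.86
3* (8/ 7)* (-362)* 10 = -86880/ 7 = -12411.43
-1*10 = -10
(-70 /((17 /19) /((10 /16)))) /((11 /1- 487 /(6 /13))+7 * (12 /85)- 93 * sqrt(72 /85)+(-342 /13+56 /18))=5893784047125 /127706915313806- 18141347250 * sqrt(170) /63853457656903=0.04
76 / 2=38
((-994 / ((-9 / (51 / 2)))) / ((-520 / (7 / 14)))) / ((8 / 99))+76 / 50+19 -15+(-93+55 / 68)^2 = 101844411683 / 12022400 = 8471.22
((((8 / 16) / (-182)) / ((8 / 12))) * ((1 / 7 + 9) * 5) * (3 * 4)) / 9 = -160 / 637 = -0.25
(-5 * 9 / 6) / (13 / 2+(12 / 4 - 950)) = 5 / 627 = 0.01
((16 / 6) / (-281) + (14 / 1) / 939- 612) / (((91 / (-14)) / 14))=4521447784 / 3430167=1318.14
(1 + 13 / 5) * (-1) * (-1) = 3.60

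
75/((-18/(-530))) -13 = 6586/3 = 2195.33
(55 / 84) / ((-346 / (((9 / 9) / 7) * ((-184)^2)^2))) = -7880322560 / 25431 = -309870.73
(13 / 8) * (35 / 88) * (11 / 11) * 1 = 0.65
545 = 545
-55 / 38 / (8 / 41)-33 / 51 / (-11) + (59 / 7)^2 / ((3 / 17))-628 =-176852909 / 759696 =-232.79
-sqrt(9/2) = -3 * sqrt(2)/2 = -2.12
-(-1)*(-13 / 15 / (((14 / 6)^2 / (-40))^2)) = -112320 / 2401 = -46.78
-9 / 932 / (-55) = 0.00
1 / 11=0.09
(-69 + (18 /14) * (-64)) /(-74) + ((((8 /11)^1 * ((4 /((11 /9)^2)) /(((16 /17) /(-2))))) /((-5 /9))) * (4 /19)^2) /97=247198237701 /120713753930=2.05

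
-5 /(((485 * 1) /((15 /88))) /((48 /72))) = -5 /4268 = -0.00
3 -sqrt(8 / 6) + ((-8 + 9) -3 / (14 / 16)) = 4 / 7 -2*sqrt(3) / 3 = -0.58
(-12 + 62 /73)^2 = 124.34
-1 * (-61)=61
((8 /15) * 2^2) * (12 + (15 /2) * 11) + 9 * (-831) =-36387 /5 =-7277.40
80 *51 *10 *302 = 12321600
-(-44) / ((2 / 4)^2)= 176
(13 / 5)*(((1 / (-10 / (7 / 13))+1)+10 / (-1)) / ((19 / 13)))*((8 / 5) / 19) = -61204 / 45125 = -1.36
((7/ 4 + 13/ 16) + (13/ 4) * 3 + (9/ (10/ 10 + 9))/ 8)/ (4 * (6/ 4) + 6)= 497/ 480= 1.04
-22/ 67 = -0.33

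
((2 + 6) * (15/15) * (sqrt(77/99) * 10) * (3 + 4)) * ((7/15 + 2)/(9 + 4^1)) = 4144 * sqrt(7)/117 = 93.71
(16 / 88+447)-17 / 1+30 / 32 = 431.12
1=1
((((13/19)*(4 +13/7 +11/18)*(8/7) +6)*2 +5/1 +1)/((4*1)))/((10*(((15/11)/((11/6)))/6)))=14252711/2513700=5.67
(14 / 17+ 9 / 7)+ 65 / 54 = 21289 / 6426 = 3.31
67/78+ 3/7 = 703/546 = 1.29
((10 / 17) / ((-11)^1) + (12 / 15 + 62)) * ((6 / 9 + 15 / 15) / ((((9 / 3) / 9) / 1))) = 313.73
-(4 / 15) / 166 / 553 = -2 / 688485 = -0.00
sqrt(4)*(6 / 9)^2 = 8 / 9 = 0.89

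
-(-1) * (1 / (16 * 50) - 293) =-234399 / 800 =-293.00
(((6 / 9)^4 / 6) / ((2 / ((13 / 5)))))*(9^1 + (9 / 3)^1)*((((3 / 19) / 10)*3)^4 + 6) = 3.08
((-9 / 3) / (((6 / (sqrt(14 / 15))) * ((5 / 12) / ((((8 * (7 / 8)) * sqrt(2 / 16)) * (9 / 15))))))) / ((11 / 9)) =-189 * sqrt(105) / 1375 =-1.41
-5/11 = -0.45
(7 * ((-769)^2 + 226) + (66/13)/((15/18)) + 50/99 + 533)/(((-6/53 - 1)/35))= -9887709736604/75933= -130216239.80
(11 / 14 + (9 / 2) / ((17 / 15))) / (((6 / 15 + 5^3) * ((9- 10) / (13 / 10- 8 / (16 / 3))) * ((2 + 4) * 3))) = 0.00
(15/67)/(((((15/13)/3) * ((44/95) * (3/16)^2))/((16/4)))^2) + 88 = 20010691352/218889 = 91419.36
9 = 9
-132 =-132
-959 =-959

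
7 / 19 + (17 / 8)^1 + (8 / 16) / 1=455 / 152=2.99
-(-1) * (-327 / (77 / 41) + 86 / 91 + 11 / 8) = -1375749 / 8008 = -171.80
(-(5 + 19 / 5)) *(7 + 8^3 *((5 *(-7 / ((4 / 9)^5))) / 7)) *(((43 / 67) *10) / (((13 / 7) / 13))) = 3910039364 / 67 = 58358796.48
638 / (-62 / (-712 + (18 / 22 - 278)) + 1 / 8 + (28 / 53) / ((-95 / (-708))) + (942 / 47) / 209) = 4663455104880 / 30852006569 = 151.16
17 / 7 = 2.43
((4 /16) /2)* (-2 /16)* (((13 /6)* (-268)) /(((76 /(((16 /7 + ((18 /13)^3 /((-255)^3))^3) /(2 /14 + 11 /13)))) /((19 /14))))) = 164564178029638948705812019411 /439496665514111261050312500000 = 0.37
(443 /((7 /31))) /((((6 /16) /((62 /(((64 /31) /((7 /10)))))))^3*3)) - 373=597214380875477 /5184000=115203391.37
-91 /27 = -3.37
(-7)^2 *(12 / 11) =588 / 11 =53.45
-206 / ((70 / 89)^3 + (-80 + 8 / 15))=1089177105 / 417589024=2.61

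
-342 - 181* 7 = -1609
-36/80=-9/20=-0.45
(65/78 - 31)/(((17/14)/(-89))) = 112763/51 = 2211.04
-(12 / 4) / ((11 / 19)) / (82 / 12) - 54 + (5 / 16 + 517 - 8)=3280063 / 7216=454.55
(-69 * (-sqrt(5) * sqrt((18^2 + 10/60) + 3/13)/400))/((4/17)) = 391 * sqrt(9868170)/41600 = 29.53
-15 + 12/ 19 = -273/ 19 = -14.37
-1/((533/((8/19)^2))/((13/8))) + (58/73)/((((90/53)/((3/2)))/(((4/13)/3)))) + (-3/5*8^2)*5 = -121313570726/632076705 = -191.93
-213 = -213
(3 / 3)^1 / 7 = 1 / 7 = 0.14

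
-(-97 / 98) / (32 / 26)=1261 / 1568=0.80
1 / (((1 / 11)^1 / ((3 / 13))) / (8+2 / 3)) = 22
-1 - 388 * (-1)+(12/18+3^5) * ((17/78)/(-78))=7051097/18252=386.32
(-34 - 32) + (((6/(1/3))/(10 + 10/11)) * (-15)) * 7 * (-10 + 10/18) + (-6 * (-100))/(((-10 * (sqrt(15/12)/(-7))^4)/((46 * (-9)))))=38171707.85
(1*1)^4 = 1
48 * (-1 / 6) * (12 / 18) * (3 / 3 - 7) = 32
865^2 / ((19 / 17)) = 12719825 / 19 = 669464.47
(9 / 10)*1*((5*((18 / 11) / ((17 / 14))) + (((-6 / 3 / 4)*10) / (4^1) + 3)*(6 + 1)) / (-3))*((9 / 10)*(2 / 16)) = -383481 / 598400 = -0.64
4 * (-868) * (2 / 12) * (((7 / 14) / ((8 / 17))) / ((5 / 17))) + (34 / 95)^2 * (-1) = -113203901 / 54150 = -2090.56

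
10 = 10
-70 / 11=-6.36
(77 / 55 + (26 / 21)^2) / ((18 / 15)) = 6467 / 2646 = 2.44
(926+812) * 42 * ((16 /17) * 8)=9343488 /17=549616.94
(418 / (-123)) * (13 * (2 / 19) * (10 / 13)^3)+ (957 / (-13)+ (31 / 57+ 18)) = -7528888 / 131651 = -57.19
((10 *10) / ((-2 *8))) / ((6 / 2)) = -25 / 12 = -2.08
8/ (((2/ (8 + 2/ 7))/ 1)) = 232/ 7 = 33.14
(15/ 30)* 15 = 15/ 2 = 7.50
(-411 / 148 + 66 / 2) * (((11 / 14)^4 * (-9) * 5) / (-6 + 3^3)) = -140333985 / 5685568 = -24.68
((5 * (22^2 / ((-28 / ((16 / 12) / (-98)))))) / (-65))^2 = 58564 / 178944129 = 0.00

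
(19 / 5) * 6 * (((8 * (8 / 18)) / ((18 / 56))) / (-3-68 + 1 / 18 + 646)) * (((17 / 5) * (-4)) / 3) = -1.99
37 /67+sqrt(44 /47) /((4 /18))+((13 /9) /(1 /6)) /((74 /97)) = 9*sqrt(517) /47+88594 /7437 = 16.27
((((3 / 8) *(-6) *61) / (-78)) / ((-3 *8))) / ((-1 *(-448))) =-61 / 372736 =-0.00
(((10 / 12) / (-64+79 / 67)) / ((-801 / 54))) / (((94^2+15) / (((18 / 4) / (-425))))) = -201 / 187883628890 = -0.00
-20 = -20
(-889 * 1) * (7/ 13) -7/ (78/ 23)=-37499/ 78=-480.76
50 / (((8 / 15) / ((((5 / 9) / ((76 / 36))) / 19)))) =1875 / 1444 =1.30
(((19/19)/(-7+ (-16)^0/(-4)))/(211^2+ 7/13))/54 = -13/226592370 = -0.00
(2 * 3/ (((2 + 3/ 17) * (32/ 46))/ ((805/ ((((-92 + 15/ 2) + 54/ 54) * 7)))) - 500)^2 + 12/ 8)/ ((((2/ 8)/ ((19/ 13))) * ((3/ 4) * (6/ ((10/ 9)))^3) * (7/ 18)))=92752162443201500/ 485762185895126301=0.19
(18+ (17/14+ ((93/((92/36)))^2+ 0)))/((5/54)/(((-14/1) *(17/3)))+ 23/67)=204000374034/51946213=3927.15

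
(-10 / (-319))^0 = 1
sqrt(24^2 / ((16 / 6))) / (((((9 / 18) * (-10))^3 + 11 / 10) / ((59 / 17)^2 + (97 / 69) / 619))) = -1.43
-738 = -738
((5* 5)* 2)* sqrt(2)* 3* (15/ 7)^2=33750* sqrt(2)/ 49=974.08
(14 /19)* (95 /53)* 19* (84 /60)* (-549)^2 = 561208662 /53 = 10588842.68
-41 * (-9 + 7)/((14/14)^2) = 82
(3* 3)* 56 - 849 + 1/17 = -344.94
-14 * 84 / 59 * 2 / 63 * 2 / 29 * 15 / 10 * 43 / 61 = -4816 / 104371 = -0.05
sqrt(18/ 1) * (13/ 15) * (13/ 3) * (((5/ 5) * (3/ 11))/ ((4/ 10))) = 169 * sqrt(2)/ 22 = 10.86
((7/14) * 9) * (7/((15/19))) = 399/10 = 39.90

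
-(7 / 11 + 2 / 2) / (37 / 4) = -72 / 407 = -0.18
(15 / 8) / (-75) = -1 / 40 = -0.02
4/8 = 1/2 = 0.50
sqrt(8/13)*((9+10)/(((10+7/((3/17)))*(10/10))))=114*sqrt(26)/1937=0.30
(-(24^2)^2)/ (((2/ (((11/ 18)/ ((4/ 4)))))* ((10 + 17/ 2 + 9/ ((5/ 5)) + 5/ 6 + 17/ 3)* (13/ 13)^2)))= -50688/ 17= -2981.65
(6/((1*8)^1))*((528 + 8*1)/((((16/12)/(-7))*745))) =-4221/1490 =-2.83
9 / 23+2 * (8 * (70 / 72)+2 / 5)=16.75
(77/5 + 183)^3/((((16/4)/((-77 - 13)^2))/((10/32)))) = 4941969408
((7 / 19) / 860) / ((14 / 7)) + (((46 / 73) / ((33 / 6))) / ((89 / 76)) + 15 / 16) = 1.04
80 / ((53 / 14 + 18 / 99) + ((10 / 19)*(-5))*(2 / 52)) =3043040 / 147067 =20.69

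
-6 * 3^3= -162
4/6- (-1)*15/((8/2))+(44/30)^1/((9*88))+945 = 256343/270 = 949.42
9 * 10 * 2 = 180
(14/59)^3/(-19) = -2744/3902201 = -0.00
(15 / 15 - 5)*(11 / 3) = -44 / 3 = -14.67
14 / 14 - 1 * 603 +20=-582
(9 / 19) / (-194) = -9 / 3686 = -0.00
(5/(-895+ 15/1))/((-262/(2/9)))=1/207504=0.00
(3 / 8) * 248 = 93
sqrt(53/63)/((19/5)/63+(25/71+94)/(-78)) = -0.80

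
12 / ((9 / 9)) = 12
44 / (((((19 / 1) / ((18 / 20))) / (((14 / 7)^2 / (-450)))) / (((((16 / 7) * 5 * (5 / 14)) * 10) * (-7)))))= 704 / 133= 5.29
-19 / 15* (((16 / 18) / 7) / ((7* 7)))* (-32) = 4864 / 46305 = 0.11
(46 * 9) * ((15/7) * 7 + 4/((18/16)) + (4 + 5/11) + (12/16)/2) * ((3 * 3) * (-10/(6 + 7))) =-19169235/286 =-67025.30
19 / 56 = 0.34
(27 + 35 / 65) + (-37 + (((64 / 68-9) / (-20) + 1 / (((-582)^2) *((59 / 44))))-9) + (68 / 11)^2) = 53858720575619 / 2672056452780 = 20.16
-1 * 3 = -3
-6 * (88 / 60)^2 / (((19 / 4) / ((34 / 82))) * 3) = -65824 / 175275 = -0.38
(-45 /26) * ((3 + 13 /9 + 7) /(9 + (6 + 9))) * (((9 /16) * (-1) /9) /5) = 0.01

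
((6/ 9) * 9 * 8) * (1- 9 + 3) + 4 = -236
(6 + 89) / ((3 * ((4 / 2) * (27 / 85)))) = 8075 / 162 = 49.85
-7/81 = -0.09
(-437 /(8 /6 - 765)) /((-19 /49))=-3381 /2291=-1.48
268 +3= 271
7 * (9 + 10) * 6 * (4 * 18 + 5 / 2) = 59451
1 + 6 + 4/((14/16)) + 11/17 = 1454/119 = 12.22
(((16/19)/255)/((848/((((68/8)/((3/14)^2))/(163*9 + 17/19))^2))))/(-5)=-775523/62612232474375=-0.00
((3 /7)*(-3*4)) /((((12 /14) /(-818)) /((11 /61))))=53988 /61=885.05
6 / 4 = 1.50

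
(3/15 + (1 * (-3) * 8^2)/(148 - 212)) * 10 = 32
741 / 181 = 4.09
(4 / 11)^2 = 16 / 121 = 0.13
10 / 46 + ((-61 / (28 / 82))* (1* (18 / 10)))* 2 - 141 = -631037 / 805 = -783.90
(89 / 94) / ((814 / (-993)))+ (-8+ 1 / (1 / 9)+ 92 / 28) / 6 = -236059 / 535612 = -0.44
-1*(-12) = 12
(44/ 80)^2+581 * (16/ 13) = 3719973/ 5200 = 715.38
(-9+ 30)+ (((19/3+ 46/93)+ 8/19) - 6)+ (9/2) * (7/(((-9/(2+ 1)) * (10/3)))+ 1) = 833989/35340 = 23.60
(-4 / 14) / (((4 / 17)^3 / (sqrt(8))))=-4913 * sqrt(2) / 112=-62.04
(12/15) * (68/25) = 272/125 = 2.18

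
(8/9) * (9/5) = 8/5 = 1.60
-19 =-19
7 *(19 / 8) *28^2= 13034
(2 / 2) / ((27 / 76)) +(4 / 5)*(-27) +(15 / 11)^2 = -276481 / 16335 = -16.93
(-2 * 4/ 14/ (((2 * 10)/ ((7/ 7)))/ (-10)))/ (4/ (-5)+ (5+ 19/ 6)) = 60/ 1547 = 0.04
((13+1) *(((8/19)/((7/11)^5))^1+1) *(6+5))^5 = 280198002321962.66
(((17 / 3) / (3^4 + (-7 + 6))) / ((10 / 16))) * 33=187 / 50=3.74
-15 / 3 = -5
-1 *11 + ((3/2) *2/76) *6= -409/38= -10.76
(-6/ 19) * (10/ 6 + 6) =-46/ 19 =-2.42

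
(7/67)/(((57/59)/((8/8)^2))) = 413/3819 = 0.11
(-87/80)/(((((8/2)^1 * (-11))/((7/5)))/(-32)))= -609/550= -1.11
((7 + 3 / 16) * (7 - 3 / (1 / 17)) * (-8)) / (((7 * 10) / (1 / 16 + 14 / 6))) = 29095 / 336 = 86.59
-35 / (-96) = 35 / 96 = 0.36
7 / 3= 2.33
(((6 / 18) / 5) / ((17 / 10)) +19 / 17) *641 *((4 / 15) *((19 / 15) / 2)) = 1437122 / 11475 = 125.24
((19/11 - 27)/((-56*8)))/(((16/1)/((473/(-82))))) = -5977/293888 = -0.02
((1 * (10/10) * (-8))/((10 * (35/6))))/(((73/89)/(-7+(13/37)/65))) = 2763984/2363375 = 1.17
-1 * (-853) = 853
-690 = -690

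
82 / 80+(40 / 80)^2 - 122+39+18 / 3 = -3029 / 40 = -75.72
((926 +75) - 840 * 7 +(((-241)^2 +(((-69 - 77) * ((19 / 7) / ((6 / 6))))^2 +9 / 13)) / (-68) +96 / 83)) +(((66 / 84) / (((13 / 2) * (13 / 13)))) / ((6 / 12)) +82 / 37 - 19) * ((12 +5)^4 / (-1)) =91358173442469 / 66511718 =1373565.08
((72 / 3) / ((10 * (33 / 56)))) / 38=112 / 1045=0.11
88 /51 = 1.73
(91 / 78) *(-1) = -7 / 6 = -1.17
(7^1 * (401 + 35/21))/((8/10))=10570/3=3523.33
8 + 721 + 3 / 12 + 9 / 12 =730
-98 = -98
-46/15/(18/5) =-23/27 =-0.85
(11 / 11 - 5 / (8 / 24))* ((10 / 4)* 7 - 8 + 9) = -259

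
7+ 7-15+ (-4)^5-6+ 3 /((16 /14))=-1028.38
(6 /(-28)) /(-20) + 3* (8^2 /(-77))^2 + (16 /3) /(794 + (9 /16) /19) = 71786057939 /34348119960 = 2.09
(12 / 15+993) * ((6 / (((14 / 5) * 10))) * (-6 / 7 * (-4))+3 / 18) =263357 / 294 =895.77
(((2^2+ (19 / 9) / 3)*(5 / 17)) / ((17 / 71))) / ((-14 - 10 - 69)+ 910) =45085 / 6375051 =0.01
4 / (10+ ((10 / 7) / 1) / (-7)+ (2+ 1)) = 196 / 627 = 0.31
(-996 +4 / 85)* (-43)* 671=2442579568 / 85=28736230.21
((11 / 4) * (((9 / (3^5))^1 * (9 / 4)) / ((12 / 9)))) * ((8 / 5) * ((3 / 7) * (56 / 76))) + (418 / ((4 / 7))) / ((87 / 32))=8897911 / 33060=269.14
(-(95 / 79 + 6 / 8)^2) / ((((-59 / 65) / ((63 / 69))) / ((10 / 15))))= 173213495 / 67752296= 2.56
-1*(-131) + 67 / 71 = 9368 / 71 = 131.94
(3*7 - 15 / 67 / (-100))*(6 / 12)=28143 / 2680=10.50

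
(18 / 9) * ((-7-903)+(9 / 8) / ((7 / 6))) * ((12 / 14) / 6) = -259.72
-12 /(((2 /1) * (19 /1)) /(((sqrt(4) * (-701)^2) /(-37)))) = 5896812 /703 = 8388.07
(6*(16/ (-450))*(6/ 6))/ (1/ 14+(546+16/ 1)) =-224/ 590175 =-0.00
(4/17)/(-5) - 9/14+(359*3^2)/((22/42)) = 80733659/13090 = 6167.58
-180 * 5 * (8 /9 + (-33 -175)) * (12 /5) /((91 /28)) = 1789440 /13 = 137649.23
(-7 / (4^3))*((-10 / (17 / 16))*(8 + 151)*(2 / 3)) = 1855 / 17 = 109.12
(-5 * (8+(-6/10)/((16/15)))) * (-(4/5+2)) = 833/8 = 104.12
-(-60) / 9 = 20 / 3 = 6.67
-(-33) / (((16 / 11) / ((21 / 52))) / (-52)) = -7623 / 16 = -476.44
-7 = -7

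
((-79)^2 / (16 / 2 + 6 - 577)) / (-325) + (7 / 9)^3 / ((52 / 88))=110759639 / 133388775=0.83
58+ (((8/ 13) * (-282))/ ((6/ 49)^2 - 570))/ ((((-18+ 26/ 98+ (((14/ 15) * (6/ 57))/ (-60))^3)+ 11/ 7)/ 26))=811676771536686525734/ 14113602447723616823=57.51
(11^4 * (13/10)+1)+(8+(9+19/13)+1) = 2476989/130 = 19053.76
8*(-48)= -384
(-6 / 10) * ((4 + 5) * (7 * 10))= -378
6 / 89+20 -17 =273 / 89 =3.07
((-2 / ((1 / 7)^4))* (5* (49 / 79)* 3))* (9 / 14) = -28720.82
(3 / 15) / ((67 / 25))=5 / 67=0.07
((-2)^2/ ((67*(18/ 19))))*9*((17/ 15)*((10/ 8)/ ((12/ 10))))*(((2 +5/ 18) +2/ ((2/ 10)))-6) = 182495/ 43416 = 4.20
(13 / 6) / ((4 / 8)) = 13 / 3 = 4.33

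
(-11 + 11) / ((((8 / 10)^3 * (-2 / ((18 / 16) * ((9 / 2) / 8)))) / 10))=0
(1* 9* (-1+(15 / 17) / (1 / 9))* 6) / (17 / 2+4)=12744 / 425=29.99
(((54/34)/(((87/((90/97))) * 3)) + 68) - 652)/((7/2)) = -55854388/334747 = -166.86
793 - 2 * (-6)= 805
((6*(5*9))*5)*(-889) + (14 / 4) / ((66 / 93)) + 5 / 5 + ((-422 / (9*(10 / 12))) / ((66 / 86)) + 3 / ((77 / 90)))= -16634964361 / 13860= -1200213.88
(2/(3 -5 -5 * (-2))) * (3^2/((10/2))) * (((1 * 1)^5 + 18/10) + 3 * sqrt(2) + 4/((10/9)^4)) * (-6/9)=-40683/25000 -9 * sqrt(2)/10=-2.90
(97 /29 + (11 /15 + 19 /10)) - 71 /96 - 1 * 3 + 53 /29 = 18867 /4640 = 4.07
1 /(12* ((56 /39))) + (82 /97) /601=776229 /13058528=0.06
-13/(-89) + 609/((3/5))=90348/89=1015.15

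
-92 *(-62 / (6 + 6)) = 1426 / 3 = 475.33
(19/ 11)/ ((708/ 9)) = 0.02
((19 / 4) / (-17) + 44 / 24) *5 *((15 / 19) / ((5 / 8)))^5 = 1051729920 / 42093683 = 24.99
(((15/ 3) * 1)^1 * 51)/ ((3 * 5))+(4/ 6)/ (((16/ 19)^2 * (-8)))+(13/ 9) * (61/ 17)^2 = 94499173/ 2663424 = 35.48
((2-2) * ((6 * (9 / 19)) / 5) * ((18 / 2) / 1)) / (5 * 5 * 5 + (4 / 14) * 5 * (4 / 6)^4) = 0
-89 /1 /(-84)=89 /84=1.06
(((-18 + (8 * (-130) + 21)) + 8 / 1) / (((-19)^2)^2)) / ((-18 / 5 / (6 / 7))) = 245 / 130321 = 0.00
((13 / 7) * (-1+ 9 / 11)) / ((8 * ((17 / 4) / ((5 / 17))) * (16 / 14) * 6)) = -65 / 152592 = -0.00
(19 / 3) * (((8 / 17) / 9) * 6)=304 / 153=1.99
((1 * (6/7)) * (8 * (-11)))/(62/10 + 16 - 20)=-240/7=-34.29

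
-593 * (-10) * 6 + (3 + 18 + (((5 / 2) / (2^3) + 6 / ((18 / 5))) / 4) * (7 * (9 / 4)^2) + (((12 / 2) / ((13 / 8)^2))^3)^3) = 4287529357322623244928369627 / 115154336718804370564096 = 37232.90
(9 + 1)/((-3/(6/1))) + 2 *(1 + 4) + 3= -7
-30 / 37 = -0.81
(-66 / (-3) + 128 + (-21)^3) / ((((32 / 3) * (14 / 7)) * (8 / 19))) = -519327 / 512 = -1014.31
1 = 1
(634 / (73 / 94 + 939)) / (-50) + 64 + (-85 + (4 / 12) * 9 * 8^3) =3345809827 / 2208475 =1514.99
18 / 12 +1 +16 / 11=87 / 22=3.95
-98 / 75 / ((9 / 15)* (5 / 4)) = -392 / 225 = -1.74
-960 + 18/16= -7671/8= -958.88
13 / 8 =1.62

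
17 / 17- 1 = 0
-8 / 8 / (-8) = 1 / 8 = 0.12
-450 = -450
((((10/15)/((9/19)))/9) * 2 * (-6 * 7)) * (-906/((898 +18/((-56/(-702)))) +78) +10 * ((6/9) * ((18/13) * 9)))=-6385400224/5904873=-1081.38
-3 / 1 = -3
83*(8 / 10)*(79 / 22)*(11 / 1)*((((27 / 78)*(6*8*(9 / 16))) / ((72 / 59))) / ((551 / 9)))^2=1347788523933 / 32837484160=41.04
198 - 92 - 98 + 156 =164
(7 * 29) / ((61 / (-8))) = -1624 / 61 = -26.62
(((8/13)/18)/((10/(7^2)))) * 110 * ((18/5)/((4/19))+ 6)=83006/195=425.67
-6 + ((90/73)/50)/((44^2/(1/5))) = -21199191/3533200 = -6.00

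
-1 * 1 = -1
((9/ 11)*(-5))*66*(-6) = 1620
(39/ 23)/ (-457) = -39/ 10511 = -0.00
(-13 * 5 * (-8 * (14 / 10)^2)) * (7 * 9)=321048 / 5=64209.60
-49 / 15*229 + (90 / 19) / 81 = -748.01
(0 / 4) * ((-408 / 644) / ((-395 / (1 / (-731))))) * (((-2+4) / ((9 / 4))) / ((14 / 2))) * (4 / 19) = 0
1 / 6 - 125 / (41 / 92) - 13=-72157 / 246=-293.32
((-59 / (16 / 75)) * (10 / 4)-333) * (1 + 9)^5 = -102440625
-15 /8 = -1.88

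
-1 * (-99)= 99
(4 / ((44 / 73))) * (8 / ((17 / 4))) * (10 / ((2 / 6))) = 70080 / 187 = 374.76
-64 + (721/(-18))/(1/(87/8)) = -23981/48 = -499.60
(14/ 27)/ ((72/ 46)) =161/ 486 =0.33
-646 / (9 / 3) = -646 / 3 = -215.33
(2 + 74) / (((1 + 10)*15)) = 76 / 165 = 0.46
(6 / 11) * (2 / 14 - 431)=-18096 / 77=-235.01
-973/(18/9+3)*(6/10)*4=-11676/25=-467.04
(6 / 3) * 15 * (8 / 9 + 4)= 440 / 3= 146.67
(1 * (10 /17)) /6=5 /51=0.10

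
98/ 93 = 1.05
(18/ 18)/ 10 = 1/ 10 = 0.10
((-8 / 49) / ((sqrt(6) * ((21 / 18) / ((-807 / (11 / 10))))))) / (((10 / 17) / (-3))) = -329256 * sqrt(6) / 3773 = -213.76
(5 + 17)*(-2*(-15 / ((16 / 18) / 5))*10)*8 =297000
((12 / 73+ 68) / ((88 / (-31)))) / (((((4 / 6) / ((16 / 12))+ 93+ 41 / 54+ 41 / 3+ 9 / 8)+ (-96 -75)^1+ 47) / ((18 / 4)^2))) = 84339468 / 2592887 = 32.53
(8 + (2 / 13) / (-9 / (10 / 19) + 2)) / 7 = 15684 / 13741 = 1.14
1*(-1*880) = -880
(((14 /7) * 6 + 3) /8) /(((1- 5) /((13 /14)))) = -0.44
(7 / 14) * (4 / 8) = 1 / 4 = 0.25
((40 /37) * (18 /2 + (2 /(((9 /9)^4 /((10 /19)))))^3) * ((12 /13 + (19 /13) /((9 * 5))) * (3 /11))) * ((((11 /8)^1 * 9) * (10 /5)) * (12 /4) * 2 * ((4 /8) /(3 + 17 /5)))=134929485 /4060528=33.23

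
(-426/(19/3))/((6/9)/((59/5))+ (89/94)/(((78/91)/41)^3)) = -1530962208/2358530768327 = -0.00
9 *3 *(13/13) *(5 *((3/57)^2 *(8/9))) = 0.33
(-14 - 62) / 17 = -76 / 17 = -4.47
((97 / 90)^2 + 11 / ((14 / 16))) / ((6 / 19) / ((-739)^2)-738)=-8079640108237 / 434192080795200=-0.02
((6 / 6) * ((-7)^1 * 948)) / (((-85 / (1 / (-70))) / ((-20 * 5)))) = 1896 / 17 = 111.53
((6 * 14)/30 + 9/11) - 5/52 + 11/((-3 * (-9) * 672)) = 45698993/12972960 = 3.52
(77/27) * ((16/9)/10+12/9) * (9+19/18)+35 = 856583/10935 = 78.33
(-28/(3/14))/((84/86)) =-133.78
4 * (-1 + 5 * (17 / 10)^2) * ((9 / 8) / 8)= 2421 / 320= 7.57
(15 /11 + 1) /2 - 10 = -97 /11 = -8.82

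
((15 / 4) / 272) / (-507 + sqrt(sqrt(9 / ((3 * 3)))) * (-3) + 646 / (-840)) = -0.00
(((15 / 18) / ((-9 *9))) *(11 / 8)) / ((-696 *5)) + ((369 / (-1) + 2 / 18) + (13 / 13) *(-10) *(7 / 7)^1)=-1025291509 / 2706048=-378.89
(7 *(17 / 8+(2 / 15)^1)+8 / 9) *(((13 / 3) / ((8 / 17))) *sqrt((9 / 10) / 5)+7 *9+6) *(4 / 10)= 1328431 *sqrt(2) / 72000+138253 / 300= 486.94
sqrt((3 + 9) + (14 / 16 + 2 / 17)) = sqrt(60078) / 68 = 3.60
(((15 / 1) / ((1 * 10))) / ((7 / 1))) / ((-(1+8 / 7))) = -1 / 10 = -0.10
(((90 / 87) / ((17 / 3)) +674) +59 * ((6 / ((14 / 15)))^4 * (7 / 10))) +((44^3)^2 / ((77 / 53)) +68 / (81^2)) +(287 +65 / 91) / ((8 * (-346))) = 7669279444169888704937 / 1535490617976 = 4994676850.76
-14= -14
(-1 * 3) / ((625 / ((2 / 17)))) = -6 / 10625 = -0.00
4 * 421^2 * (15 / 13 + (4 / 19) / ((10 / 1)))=1028706764 / 1235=832960.94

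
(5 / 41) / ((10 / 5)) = 5 / 82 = 0.06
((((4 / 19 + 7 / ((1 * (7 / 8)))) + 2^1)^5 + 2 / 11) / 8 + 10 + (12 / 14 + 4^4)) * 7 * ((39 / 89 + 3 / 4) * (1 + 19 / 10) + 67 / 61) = 2128174828861503655 / 4731844997792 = 449755.82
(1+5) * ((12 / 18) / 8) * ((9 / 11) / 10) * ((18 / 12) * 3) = 0.18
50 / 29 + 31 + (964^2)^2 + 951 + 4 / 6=75132421924234 / 87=863591056600.39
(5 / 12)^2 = 25 / 144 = 0.17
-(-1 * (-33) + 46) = -79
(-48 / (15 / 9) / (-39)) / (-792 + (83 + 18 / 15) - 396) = -48 / 71747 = -0.00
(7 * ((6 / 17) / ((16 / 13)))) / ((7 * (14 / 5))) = 195 / 1904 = 0.10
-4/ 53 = -0.08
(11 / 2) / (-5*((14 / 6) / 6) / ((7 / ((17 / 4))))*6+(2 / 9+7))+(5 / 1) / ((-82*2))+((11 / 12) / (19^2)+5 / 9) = 26726792 / 666045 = 40.13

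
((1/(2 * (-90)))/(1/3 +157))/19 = -1/538080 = -0.00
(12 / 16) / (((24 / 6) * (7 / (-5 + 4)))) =-3 / 112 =-0.03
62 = 62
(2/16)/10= 1/80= 0.01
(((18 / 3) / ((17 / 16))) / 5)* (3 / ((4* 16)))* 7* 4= 126 / 85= 1.48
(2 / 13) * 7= 14 / 13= 1.08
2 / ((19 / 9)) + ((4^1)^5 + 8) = 19626 / 19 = 1032.95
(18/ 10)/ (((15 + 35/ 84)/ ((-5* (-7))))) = 756/ 185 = 4.09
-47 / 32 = -1.47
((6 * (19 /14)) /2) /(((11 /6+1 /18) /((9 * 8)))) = 18468 /119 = 155.19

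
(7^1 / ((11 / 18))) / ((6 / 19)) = 399 / 11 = 36.27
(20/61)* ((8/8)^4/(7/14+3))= 40/427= 0.09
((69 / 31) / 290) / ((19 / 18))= 621 / 85405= 0.01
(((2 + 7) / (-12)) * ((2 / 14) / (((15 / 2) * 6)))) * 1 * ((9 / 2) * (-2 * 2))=3 / 70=0.04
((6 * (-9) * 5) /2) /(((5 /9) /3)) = -729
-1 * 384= -384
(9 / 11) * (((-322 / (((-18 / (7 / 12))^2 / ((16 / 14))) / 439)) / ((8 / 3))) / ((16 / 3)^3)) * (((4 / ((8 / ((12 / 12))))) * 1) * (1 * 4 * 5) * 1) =-2473765 / 720896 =-3.43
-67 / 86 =-0.78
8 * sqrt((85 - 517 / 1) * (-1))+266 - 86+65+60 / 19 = 96 * sqrt(3)+4715 / 19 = 414.43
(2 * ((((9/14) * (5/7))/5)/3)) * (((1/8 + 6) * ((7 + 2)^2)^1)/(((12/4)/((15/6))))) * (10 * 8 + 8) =4455/2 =2227.50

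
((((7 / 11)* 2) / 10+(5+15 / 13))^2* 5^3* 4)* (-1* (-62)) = 25009660440 / 20449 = 1223026.09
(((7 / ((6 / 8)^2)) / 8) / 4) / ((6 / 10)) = 35 / 54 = 0.65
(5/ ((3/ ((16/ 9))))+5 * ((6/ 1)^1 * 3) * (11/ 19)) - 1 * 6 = 25172/ 513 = 49.07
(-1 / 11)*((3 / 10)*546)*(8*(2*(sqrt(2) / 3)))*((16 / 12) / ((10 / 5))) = -74.88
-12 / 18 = -2 / 3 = -0.67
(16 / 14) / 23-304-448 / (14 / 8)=-90152 / 161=-559.95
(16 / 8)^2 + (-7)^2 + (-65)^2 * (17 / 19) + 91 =74561 / 19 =3924.26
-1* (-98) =98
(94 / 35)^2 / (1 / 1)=8836 / 1225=7.21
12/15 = 4/5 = 0.80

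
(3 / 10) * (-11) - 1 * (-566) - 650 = -873 / 10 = -87.30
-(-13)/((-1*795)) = -13/795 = -0.02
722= 722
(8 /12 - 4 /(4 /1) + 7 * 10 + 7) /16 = 115 /24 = 4.79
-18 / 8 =-9 / 4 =-2.25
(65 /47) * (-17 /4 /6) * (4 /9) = -1105 /2538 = -0.44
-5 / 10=-1 / 2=-0.50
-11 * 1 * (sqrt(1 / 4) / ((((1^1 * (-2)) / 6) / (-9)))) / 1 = -297 / 2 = -148.50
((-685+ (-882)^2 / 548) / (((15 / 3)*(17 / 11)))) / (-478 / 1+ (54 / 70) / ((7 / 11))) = -54242804 / 272057477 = -0.20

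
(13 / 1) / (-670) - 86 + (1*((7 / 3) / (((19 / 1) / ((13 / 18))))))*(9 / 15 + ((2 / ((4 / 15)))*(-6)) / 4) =-39853859 / 458280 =-86.96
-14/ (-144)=7/ 72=0.10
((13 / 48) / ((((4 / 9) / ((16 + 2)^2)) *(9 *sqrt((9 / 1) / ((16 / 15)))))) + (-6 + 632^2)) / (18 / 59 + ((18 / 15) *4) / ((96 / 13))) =2301 *sqrt(15) / 1127 + 20491880 / 49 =418209.54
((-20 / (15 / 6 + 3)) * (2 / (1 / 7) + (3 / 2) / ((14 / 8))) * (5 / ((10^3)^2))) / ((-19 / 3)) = 0.00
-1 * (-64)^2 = -4096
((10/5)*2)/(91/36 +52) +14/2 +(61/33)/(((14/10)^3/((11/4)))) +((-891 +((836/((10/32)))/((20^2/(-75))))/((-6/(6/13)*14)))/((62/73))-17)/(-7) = 201327977731/1252354740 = 160.76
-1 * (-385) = 385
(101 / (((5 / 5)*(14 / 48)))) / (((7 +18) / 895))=433896 / 35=12397.03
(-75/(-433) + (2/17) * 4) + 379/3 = 2804036/22083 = 126.98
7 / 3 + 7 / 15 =14 / 5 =2.80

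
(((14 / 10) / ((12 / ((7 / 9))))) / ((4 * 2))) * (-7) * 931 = -319333 / 4320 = -73.92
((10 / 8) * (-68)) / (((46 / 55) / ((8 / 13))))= -62.54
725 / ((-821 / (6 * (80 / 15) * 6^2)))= -835200 / 821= -1017.30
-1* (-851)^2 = -724201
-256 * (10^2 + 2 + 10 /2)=-27392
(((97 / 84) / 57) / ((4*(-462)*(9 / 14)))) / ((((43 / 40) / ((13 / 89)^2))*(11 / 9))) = -81965 / 295991500266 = -0.00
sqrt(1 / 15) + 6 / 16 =sqrt(15) / 15 + 3 / 8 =0.63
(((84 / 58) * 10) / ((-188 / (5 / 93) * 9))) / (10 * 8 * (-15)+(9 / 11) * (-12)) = 1925 / 5060726316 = 0.00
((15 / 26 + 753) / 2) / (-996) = -6531 / 17264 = -0.38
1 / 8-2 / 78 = 31 / 312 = 0.10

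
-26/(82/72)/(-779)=936/31939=0.03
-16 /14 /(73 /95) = -760 /511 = -1.49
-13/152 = -0.09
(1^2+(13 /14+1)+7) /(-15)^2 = 139 /3150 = 0.04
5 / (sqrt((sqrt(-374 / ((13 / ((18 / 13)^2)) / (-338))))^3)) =5 * 13^(3 / 4) * 187^(1 / 4) / 40392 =0.00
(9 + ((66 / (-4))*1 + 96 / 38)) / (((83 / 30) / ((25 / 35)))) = -2025 / 1577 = -1.28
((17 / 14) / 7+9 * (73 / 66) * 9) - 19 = 38142 / 539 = 70.76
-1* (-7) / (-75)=-7 / 75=-0.09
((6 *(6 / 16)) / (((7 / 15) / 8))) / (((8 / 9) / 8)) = 2430 / 7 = 347.14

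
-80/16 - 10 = -15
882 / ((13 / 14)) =12348 / 13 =949.85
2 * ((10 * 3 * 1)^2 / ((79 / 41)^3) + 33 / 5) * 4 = 2611318296 / 2465195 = 1059.27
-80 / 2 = -40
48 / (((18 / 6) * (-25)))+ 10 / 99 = -1334 / 2475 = -0.54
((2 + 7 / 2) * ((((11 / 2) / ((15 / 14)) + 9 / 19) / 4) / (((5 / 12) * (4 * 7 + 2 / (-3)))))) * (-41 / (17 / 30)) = -4653 / 95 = -48.98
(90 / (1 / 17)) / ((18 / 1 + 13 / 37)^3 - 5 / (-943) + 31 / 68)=993910329432 / 4015062693041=0.25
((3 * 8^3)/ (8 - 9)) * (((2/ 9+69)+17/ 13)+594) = -39808000/ 39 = -1020717.95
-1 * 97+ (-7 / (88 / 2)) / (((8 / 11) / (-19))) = -92.84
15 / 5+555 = 558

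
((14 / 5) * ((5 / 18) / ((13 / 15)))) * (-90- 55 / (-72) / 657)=-11461975 / 141912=-80.77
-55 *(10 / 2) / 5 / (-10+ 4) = 55 / 6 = 9.17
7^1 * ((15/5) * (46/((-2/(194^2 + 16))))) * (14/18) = -42433804/3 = -14144601.33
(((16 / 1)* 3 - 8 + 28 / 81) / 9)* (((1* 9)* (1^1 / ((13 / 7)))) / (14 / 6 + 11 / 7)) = 80066 / 14391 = 5.56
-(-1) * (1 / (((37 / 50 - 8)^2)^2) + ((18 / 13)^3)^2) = 7.05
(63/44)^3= 250047/85184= 2.94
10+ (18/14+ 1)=86/7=12.29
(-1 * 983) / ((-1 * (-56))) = -983 / 56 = -17.55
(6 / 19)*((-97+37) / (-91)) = 360 / 1729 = 0.21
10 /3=3.33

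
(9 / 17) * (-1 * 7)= -63 / 17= -3.71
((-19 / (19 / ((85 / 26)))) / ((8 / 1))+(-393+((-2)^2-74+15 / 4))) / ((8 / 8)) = -459.66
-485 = -485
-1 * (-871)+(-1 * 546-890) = -565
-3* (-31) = 93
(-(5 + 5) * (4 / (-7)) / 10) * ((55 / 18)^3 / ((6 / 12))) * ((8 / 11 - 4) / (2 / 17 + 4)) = -102850 / 3969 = -25.91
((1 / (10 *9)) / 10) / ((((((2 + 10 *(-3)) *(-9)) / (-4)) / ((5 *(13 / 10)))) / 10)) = -13 / 11340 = -0.00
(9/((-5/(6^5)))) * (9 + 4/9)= -132192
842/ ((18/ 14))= 5894/ 9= 654.89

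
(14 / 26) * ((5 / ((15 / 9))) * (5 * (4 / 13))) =420 / 169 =2.49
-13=-13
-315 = -315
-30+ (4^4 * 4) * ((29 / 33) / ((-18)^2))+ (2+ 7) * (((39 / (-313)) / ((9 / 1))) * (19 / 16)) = -27.37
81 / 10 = 8.10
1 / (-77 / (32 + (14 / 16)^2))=-2097 / 4928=-0.43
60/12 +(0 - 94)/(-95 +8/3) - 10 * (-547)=1516857/277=5476.02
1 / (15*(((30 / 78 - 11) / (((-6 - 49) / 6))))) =143 / 2484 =0.06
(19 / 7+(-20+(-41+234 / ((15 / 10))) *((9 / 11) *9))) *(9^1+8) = 1085858 / 77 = 14102.05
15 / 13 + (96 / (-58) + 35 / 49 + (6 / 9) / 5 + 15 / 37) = 1100971 / 1464645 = 0.75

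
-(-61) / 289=61 / 289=0.21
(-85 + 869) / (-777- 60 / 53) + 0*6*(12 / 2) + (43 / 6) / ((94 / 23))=0.75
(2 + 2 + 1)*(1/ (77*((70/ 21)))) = 3/ 154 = 0.02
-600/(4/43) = -6450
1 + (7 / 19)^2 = 410 / 361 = 1.14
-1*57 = -57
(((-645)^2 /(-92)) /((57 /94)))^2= 42480739175625 /763876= 55612087.79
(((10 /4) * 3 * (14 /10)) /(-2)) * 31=-651 /4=-162.75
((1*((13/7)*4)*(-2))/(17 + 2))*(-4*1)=416/133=3.13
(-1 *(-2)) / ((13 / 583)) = 1166 / 13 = 89.69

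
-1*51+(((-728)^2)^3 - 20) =148863517207035833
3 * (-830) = -2490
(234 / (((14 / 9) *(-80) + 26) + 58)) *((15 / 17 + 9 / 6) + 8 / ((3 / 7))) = -121.78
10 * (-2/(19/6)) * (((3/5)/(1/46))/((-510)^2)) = -92/137275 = -0.00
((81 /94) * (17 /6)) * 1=459 /188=2.44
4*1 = 4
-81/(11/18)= -1458/11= -132.55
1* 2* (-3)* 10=-60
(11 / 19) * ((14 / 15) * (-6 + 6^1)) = 0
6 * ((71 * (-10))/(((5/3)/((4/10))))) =-5112/5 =-1022.40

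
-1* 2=-2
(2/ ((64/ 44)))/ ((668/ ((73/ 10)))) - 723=-38636317/ 53440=-722.98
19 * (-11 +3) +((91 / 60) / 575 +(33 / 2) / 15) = -5205959 / 34500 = -150.90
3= 3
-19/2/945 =-19/1890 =-0.01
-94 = -94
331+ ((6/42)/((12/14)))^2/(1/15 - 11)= 651403/1968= 331.00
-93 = -93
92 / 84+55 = 1178 / 21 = 56.10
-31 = -31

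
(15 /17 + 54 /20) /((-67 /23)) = -1.23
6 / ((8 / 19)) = 57 / 4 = 14.25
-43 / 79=-0.54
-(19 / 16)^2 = -361 / 256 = -1.41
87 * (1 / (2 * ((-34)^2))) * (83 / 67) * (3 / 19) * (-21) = -454923 / 2943176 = -0.15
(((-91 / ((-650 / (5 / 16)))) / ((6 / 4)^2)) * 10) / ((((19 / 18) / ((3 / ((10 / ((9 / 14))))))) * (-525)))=-9 / 133000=-0.00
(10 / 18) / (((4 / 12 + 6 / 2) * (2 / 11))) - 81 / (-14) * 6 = 2993 / 84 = 35.63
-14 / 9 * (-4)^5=14336 / 9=1592.89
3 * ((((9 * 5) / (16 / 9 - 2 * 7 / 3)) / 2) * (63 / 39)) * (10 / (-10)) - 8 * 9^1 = -23157 / 676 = -34.26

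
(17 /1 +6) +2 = 25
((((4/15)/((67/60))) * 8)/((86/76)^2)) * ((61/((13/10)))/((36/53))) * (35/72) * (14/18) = 45750829600/1174039191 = 38.97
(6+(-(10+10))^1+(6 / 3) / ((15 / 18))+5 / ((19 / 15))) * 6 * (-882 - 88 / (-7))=26547132 / 665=39920.50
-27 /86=-0.31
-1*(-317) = 317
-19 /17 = -1.12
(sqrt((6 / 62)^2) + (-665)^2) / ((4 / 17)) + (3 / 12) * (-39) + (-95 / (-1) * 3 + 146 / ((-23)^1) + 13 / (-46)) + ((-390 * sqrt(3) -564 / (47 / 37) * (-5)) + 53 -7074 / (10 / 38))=26453969573 / 14260 -390 * sqrt(3)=1854441.58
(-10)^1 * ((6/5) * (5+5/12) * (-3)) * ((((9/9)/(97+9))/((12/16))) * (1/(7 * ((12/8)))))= 260/1113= 0.23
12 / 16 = 3 / 4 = 0.75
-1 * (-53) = 53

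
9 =9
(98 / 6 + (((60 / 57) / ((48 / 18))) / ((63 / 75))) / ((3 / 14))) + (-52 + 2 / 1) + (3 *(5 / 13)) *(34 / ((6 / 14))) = 14836 / 247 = 60.06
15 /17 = 0.88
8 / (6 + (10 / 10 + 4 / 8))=16 / 15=1.07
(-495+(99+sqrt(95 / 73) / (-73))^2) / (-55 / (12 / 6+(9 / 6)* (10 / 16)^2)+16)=-1198283650307 / 678445648+32769* sqrt(6935) / 4646888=-1765.63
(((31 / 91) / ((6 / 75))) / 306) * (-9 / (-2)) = 775 / 12376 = 0.06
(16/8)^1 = 2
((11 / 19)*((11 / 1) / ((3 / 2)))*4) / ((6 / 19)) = 484 / 9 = 53.78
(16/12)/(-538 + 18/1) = -1/390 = -0.00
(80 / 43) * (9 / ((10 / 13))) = 936 / 43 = 21.77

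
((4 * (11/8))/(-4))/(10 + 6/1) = -11/128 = -0.09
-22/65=-0.34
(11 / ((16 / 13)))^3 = 713.92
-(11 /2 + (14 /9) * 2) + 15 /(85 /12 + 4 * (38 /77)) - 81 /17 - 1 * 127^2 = -41334995063 /2560914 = -16140.72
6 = 6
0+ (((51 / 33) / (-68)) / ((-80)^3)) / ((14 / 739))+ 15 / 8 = 591360739 / 315392000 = 1.88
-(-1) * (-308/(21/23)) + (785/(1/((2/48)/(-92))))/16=-3972699/11776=-337.36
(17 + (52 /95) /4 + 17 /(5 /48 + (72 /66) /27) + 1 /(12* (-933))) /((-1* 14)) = -4687877251 /487137960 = -9.62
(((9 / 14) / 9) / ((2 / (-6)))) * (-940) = 1410 / 7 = 201.43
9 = 9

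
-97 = -97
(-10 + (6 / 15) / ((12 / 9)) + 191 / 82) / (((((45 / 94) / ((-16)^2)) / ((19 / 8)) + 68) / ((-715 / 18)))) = 4.31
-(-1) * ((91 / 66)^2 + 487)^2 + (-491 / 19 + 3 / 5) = 430819579121927 / 1802599920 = 238999.00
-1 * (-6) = 6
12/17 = 0.71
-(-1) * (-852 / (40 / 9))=-1917 / 10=-191.70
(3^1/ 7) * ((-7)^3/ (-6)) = 49/ 2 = 24.50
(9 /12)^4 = 81 /256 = 0.32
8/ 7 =1.14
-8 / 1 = -8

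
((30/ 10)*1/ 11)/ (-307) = -3/ 3377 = -0.00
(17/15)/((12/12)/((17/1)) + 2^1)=289/525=0.55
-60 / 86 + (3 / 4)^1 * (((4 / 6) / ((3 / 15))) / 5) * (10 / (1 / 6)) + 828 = 36864 / 43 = 857.30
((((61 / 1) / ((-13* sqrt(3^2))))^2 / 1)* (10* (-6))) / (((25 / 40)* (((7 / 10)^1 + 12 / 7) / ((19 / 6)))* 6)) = -39591440 / 771147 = -51.34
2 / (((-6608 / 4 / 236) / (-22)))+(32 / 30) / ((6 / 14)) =2764 / 315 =8.77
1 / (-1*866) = -1 / 866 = -0.00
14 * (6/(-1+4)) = 28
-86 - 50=-136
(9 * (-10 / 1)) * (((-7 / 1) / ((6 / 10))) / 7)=150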